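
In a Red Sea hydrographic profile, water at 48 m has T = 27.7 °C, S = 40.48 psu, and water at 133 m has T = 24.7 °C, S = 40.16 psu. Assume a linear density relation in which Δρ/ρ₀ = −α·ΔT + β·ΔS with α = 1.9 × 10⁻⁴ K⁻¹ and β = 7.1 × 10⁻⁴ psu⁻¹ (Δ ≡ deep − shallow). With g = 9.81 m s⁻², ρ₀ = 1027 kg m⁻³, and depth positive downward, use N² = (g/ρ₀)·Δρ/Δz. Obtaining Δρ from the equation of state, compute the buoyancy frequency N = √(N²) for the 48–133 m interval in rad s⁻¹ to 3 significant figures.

ΔT = -3.0 K, ΔS = -0.32 psu (deep − shallow).
Δρ/ρ₀ = −αΔT + βΔS = 5.70 × 10⁻⁴ − 2.272 × 10⁻⁴ = 3.428 × 10⁻⁴, so Δρ ≈ 0.3521 kg m⁻³.
N² = (g/ρ₀)·Δρ/Δz = g·(Δρ/ρ₀)/Δz = 9.81 × 3.428 × 10⁻⁴ / 85 = 3.9563 × 10⁻⁵ s⁻².
N = √(3.9563 × 10⁻⁵) = 6.2899 × 10⁻³ rad s⁻¹ ≈ 6.29 × 10⁻³ rad s⁻¹.

6.29 × 10⁻³ rad s⁻¹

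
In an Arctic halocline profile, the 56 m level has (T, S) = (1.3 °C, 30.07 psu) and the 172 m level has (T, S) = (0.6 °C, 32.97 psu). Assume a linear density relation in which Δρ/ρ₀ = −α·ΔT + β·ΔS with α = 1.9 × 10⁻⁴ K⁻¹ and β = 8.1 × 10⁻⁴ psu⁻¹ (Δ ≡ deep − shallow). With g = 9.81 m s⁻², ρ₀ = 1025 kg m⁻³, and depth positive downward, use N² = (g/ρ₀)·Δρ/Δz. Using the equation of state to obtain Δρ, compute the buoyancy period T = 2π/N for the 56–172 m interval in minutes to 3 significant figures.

ΔT = -0.7 K, ΔS = +2.90 psu (deep − shallow).
Δρ/ρ₀ = −αΔT + βΔS = 1.33 × 10⁻⁴ + 2.349 × 10⁻³ = 2.482 × 10⁻³, so Δρ ≈ 2.544 kg m⁻³.
N² = (g/ρ₀)·Δρ/Δz = g·(Δρ/ρ₀)/Δz = 9.81 × 2.482 × 10⁻³ / 116 = 2.0990 × 10⁻⁴ s⁻².
N = √(2.0990 × 10⁻⁴) = 0.014488 rad s⁻¹ → T = 2π/N = 433.68 s = 7.2280 min ≈ 7.23 min.

7.23 min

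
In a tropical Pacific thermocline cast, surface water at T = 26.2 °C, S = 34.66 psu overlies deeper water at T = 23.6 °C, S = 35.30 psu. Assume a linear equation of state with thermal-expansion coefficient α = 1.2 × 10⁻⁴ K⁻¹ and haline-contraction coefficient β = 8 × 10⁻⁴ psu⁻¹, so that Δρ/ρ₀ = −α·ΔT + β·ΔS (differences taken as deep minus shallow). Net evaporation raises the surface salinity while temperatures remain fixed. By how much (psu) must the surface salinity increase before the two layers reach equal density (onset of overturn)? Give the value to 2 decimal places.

Neutral buoyancy requires −α(T_deep − T_surf) + β(S_deep − S_surf′) = 0.
S_surf′ = S_deep − (α/β)·ΔT = 35.30 − (1.2 × 10⁻⁴/8 × 10⁻⁴)·(-2.6) = 35.6900 psu.
Increase required: 35.6900 − 34.66 = 1.0300 psu.

1.03 psu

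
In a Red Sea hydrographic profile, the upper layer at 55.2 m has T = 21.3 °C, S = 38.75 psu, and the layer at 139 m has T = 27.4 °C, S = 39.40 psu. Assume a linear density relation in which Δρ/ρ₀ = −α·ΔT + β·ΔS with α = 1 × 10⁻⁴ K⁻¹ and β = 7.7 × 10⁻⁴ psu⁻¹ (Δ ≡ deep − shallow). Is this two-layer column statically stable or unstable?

unstable

ΔT = 27.4 − 21.3 = +6.1 K and ΔS = 39.40 − 38.75 = +0.65 psu (deep − shallow).
−αΔT = -6.10 × 10⁻⁴; βΔS = 5.005 × 10⁻⁴; sum Δρ/ρ₀ = -1.095 × 10⁻⁴.
Δρ/ρ₀ < 0, so Δρ < 0: deeper water is lighter → statically unstable; the column would overturn.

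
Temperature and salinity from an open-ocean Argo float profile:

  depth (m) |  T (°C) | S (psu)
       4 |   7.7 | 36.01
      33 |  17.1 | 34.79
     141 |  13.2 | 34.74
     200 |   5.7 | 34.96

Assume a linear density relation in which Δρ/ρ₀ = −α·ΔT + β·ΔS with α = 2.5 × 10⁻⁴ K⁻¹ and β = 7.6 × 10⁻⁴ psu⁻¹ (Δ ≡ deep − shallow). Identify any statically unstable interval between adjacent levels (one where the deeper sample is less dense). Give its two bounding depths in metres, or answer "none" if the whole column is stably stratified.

Evaluate Δρ/ρ₀ = −αΔT + βΔS across each adjacent pair:
  4–33 m: −αΔT+βΔS = −(2.5 × 10⁻⁴)(+9.4)+(7.6 × 10⁻⁴)(-1.22) = -3.3 × 10⁻³ → UNSTABLE
  33–141 m: −αΔT+βΔS = −(2.5 × 10⁻⁴)(-3.9)+(7.6 × 10⁻⁴)(-0.05) = 9.4 × 10⁻⁴ → stable
  141–200 m: −αΔT+βΔS = −(2.5 × 10⁻⁴)(-7.5)+(7.6 × 10⁻⁴)(+0.22) = 2.0 × 10⁻³ → stable
The 4–33 m interval has Δρ < 0: lighter water underlies denser water.

4–33 m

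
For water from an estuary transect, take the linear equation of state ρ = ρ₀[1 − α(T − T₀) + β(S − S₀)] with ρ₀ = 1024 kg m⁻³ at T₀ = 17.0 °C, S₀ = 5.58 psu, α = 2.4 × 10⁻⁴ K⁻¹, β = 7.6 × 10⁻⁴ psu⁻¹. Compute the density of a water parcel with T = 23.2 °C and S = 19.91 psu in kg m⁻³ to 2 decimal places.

T − T₀ = +6.2 K, S − S₀ = +14.33 psu.
Bracket = 1 − α·(+6.2) + β·(+14.33) = 1 + (9.4028 × 10⁻³) = 1.0094028.
ρ = 1024 × 1.0094028 = 1033.63 kg m⁻³.

1033.63 kg m⁻³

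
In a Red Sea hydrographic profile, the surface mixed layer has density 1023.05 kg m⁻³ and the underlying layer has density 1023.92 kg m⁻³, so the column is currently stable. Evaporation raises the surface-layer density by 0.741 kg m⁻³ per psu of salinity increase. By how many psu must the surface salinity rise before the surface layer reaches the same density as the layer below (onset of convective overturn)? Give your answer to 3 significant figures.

1.17 psu

Density deficit of the surface layer: 1023.92 − 1023.05 = 0.87 kg m⁻³.
Required change = 0.87 / 0.741 = 1.17 psu.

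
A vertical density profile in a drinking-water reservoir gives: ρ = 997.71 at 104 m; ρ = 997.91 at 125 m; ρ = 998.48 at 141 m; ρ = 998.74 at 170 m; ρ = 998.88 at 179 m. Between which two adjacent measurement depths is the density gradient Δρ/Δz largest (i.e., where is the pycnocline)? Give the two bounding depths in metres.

Compute the density gradient over each adjacent pair:
  104–125 m: Δρ/Δz = 0.20/21 = 9.5 × 10⁻³ kg m⁻⁴
  125–141 m: Δρ/Δz = 0.57/16 = 0.036 kg m⁻⁴
  141–170 m: Δρ/Δz = 0.26/29 = 9.0 × 10⁻³ kg m⁻⁴
  170–179 m: Δρ/Δz = 0.14/9 = 0.016 kg m⁻⁴
The largest gradient is in the 125–141 m interval — the pycnocline.

125–141 m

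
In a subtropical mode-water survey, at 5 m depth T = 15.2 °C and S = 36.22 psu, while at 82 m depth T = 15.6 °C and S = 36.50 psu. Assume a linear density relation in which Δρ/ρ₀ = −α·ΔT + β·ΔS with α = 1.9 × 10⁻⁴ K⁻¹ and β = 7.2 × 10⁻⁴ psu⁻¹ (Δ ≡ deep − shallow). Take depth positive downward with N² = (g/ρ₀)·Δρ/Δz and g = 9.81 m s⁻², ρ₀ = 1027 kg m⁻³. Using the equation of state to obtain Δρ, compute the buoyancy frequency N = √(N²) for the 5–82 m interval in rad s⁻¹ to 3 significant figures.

4.00 × 10⁻³ rad s⁻¹

ΔT = +0.4 K, ΔS = +0.28 psu (deep − shallow).
Δρ/ρ₀ = −αΔT + βΔS = -7.60 × 10⁻⁵ + 2.016 × 10⁻⁴ = 1.256 × 10⁻⁴, so Δρ ≈ 0.1290 kg m⁻³.
N² = (g/ρ₀)·Δρ/Δz = g·(Δρ/ρ₀)/Δz = 9.81 × 1.256 × 10⁻⁴ / 77 = 1.6002 × 10⁻⁵ s⁻².
N = √(1.6002 × 10⁻⁵) = 4.0002 × 10⁻³ rad s⁻¹ ≈ 4.00 × 10⁻³ rad s⁻¹.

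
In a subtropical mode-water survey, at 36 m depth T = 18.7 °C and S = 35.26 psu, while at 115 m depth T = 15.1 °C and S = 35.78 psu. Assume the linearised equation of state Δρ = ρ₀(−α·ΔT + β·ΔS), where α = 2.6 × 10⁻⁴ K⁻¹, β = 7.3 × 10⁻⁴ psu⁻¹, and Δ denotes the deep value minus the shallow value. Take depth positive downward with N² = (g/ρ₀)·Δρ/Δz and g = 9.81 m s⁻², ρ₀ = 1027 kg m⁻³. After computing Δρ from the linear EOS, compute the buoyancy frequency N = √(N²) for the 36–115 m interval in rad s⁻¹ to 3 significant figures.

0.0128 rad s⁻¹

ΔT = -3.6 K, ΔS = +0.52 psu (deep − shallow).
Δρ/ρ₀ = −αΔT + βΔS = 9.36 × 10⁻⁴ + 3.796 × 10⁻⁴ = 1.3156 × 10⁻³, so Δρ ≈ 1.351 kg m⁻³.
N² = (g/ρ₀)·Δρ/Δz = g·(Δρ/ρ₀)/Δz = 9.81 × 1.3156 × 10⁻³ / 79 = 1.6337 × 10⁻⁴ s⁻².
N = √(1.6337 × 10⁻⁴) = 0.012782 rad s⁻¹ ≈ 0.0128 rad s⁻¹.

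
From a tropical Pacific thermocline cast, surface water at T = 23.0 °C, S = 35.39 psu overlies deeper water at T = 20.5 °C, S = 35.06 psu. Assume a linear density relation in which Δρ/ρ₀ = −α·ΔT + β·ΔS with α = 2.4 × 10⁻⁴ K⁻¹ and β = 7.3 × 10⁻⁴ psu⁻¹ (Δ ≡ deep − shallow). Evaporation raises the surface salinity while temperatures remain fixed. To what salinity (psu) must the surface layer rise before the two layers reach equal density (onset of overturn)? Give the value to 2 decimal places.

Neutral buoyancy requires −α(T_deep − T_surf) + β(S_deep − S_surf′) = 0.
S_surf′ = S_deep − (α/β)·ΔT = 35.06 − (2.4 × 10⁻⁴/7.3 × 10⁻⁴)·(-2.5) = 35.8819 psu.
Increase required: 35.8819 − 35.39 = 0.4919 psu.

35.88 psu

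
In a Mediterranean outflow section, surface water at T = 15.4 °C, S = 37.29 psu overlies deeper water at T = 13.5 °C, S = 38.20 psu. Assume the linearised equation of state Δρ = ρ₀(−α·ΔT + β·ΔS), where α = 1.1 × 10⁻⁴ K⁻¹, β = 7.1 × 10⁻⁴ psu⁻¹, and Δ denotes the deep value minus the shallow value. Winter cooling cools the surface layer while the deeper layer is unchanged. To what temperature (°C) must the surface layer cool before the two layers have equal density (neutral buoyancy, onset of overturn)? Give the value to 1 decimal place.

7.6 °C

Neutral buoyancy requires Δρ = 0, i.e. −α(T_deep − T_surf′) + β(S_deep − S_surf) = 0.
T_surf′ = T_deep − (β/α)·ΔS = 13.5 − (7.1 × 10⁻⁴/1.1 × 10⁻⁴)·(+0.91) = 7.626 °C.
Cooling required: 15.4 − (7.626) = 7.774 °C.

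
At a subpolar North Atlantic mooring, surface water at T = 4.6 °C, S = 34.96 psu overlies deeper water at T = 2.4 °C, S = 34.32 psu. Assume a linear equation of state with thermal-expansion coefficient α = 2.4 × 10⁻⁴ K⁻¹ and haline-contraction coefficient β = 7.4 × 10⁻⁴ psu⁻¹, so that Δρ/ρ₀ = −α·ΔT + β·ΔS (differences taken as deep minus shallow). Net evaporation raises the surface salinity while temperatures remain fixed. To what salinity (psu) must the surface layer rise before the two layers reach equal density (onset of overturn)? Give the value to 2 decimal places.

35.03 psu

Neutral buoyancy requires −α(T_deep − T_surf) + β(S_deep − S_surf′) = 0.
S_surf′ = S_deep − (α/β)·ΔT = 34.32 − (2.4 × 10⁻⁴/7.4 × 10⁻⁴)·(-2.2) = 35.0335 psu.
Increase required: 35.0335 − 34.96 = 0.0735 psu.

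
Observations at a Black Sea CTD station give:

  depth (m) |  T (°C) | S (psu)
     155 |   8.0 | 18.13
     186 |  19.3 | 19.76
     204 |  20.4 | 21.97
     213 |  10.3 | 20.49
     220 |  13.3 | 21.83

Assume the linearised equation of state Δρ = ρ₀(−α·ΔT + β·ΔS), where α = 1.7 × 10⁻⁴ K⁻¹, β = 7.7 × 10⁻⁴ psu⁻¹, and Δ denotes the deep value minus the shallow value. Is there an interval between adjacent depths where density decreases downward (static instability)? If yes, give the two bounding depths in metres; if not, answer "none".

155–186 m

Evaluate Δρ/ρ₀ = −αΔT + βΔS across each adjacent pair:
  155–186 m: −αΔT+βΔS = −(1.7 × 10⁻⁴)(+11.3)+(7.7 × 10⁻⁴)(+1.63) = -6.7 × 10⁻⁴ → UNSTABLE
  186–204 m: −αΔT+βΔS = −(1.7 × 10⁻⁴)(+1.1)+(7.7 × 10⁻⁴)(+2.21) = 1.5 × 10⁻³ → stable
  204–213 m: −αΔT+βΔS = −(1.7 × 10⁻⁴)(-10.1)+(7.7 × 10⁻⁴)(-1.48) = 5.8 × 10⁻⁴ → stable
  213–220 m: −αΔT+βΔS = −(1.7 × 10⁻⁴)(+3.0)+(7.7 × 10⁻⁴)(+1.34) = 5.2 × 10⁻⁴ → stable
The 155–186 m interval has Δρ < 0: lighter water underlies denser water.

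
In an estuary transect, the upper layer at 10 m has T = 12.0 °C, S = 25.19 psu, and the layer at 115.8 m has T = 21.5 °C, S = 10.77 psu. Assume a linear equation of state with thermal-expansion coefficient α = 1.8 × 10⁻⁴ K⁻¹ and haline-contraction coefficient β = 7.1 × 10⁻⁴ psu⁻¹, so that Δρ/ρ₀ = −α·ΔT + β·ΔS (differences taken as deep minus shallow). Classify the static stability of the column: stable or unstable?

ΔT = 21.5 − 12.0 = +9.5 K and ΔS = 10.77 − 25.19 = -14.42 psu (deep − shallow).
−αΔT = -1.71 × 10⁻³; βΔS = -0.0102382; sum Δρ/ρ₀ = -0.0119482.
Δρ/ρ₀ < 0, so Δρ < 0: deeper water is lighter → statically unstable; the column would overturn.

unstable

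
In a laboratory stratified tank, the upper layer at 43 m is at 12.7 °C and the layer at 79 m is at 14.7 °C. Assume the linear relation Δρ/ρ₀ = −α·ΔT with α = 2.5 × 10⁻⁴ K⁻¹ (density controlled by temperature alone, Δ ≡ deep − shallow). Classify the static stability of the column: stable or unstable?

ΔT = 14.7 − 12.7 = +2.0 K, so Δρ/ρ₀ = −αΔT = -5.00 × 10⁻⁴.
Δρ/ρ₀ < 0, so Δρ < 0: deeper water is lighter → statically unstable; the column would overturn.

unstable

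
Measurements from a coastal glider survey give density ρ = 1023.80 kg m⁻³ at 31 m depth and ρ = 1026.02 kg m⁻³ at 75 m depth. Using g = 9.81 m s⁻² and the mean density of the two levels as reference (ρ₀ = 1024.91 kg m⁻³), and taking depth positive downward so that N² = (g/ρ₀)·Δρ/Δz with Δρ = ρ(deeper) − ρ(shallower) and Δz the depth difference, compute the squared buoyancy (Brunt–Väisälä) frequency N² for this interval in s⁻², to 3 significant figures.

4.83 × 10⁻⁴ s⁻²

Δρ = 1026.02 − 1023.80 = 2.22 kg m⁻³ over Δz = 75 − 31 = 44 m.
N² = (9.81/1024.91) × (2.22/44) = 4.8293 × 10⁻⁴ s⁻² ≈ 4.83 × 10⁻⁴ s⁻².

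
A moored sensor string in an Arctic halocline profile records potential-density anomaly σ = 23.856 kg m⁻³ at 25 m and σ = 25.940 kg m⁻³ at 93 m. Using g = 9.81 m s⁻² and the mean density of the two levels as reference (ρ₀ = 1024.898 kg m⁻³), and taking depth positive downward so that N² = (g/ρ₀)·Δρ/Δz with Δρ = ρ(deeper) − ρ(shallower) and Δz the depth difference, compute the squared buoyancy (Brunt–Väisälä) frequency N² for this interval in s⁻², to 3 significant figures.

Δρ = 1025.940 − 1023.856 = 2.084 kg m⁻³ over Δz = 93 − 25 = 68 m.
N² = (9.81/1024.898) × (2.084/68) = 2.9334 × 10⁻⁴ s⁻² ≈ 2.93 × 10⁻⁴ s⁻².

2.93 × 10⁻⁴ s⁻²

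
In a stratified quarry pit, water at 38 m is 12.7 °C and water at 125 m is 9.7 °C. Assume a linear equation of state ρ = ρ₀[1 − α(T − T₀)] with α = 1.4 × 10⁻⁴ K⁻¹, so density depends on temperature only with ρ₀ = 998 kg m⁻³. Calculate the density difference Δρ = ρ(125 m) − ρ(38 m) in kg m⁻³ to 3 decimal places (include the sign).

ΔT = -3.0 K, Δρ/ρ₀ = −αΔT = 4.20 × 10⁻⁴.
Δρ = 998 × (4.20 × 10⁻⁴) = +0.419 kg m⁻³.
Positive Δρ: denser below, stable.

+0.419 kg m⁻³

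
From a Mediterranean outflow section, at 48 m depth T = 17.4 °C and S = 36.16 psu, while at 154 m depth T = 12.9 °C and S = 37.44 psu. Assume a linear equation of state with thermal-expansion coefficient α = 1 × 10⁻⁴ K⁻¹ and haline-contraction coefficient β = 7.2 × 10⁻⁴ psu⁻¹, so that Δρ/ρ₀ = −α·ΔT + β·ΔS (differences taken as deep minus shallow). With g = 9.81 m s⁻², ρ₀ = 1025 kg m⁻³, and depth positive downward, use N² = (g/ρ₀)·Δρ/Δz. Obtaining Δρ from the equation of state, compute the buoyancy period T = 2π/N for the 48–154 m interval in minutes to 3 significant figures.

ΔT = -4.5 K, ΔS = +1.28 psu (deep − shallow).
Δρ/ρ₀ = −αΔT + βΔS = 4.50 × 10⁻⁴ + 9.216 × 10⁻⁴ = 1.3716 × 10⁻³, so Δρ ≈ 1.406 kg m⁻³.
N² = (g/ρ₀)·Δρ/Δz = g·(Δρ/ρ₀)/Δz = 9.81 × 1.3716 × 10⁻³ / 106 = 1.2694 × 10⁻⁴ s⁻².
N = √(1.2694 × 10⁻⁴) = 0.011267 rad s⁻¹ → T = 2π/N = 557.66 s = 9.2943 min ≈ 9.29 min.

9.29 min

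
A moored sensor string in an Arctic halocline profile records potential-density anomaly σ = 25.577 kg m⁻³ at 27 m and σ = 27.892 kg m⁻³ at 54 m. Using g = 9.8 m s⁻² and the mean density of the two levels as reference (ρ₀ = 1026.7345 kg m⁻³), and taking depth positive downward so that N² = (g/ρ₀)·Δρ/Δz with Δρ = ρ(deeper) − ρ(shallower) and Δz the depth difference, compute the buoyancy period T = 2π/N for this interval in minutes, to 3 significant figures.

3.66 min

Δρ = 1027.892 − 1025.577 = 2.315 kg m⁻³ over Δz = 54 − 27 = 27 m.
N² = (9.8/1026.7345) × (2.315/27) = 8.1838 × 10⁻⁴ s⁻².
N = √(8.1838 × 10⁻⁴) = 0.028607 rad s⁻¹, so T = 2π/N = 219.64 s = 3.6607 min ≈ 3.66 min.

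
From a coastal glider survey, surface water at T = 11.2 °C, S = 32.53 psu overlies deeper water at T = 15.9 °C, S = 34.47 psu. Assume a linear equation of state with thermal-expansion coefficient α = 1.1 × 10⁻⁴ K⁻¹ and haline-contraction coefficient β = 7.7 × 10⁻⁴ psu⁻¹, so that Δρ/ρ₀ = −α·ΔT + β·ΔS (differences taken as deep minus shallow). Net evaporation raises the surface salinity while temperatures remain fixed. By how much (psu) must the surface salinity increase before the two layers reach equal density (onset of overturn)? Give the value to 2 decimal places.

1.27 psu

Neutral buoyancy requires −α(T_deep − T_surf) + β(S_deep − S_surf′) = 0.
S_surf′ = S_deep − (α/β)·ΔT = 34.47 − (1.1 × 10⁻⁴/7.7 × 10⁻⁴)·(+4.7) = 33.7986 psu.
Increase required: 33.7986 − 32.53 = 1.2686 psu.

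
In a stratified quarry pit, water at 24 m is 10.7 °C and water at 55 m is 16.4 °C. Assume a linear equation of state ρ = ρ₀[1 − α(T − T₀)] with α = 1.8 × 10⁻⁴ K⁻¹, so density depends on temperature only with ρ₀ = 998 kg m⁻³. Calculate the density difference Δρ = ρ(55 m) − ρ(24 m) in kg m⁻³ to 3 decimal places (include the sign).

ΔT = +5.7 K, Δρ/ρ₀ = −αΔT = -1.026 × 10⁻³.
Δρ = 998 × (-1.026 × 10⁻³) = -1.024 kg m⁻³.
Negative Δρ: lighter below, statically unstable.

-1.024 kg m⁻³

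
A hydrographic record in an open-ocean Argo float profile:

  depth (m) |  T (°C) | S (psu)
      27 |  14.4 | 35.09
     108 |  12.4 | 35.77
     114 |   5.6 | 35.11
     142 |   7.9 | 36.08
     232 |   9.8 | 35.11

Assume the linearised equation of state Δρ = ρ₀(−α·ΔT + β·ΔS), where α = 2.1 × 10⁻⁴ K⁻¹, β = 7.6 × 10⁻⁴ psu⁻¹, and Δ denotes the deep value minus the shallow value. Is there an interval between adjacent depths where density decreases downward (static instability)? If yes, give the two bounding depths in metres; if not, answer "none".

Evaluate Δρ/ρ₀ = −αΔT + βΔS across each adjacent pair:
  27–108 m: −αΔT+βΔS = −(2.1 × 10⁻⁴)(-2.0)+(7.6 × 10⁻⁴)(+0.68) = 9.4 × 10⁻⁴ → stable
  108–114 m: −αΔT+βΔS = −(2.1 × 10⁻⁴)(-6.8)+(7.6 × 10⁻⁴)(-0.66) = 9.3 × 10⁻⁴ → stable
  114–142 m: −αΔT+βΔS = −(2.1 × 10⁻⁴)(+2.3)+(7.6 × 10⁻⁴)(+0.97) = 2.5 × 10⁻⁴ → stable
  142–232 m: −αΔT+βΔS = −(2.1 × 10⁻⁴)(+1.9)+(7.6 × 10⁻⁴)(-0.97) = -1.1 × 10⁻³ → UNSTABLE
The 142–232 m interval has Δρ < 0: lighter water underlies denser water.

142–232 m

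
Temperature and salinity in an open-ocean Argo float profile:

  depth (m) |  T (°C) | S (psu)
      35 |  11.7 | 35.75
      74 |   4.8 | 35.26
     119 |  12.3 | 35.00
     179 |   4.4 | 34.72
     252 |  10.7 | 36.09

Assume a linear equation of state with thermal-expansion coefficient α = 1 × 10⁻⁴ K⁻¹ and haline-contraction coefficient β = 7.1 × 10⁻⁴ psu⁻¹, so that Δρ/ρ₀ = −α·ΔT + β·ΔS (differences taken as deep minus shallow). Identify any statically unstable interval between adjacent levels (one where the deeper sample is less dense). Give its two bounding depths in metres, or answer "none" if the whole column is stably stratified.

Evaluate Δρ/ρ₀ = −αΔT + βΔS across each adjacent pair:
  35–74 m: −αΔT+βΔS = −(1 × 10⁻⁴)(-6.9)+(7.1 × 10⁻⁴)(-0.49) = 3.4 × 10⁻⁴ → stable
  74–119 m: −αΔT+βΔS = −(1 × 10⁻⁴)(+7.5)+(7.1 × 10⁻⁴)(-0.26) = -9.3 × 10⁻⁴ → UNSTABLE
  119–179 m: −αΔT+βΔS = −(1 × 10⁻⁴)(-7.9)+(7.1 × 10⁻⁴)(-0.28) = 5.9 × 10⁻⁴ → stable
  179–252 m: −αΔT+βΔS = −(1 × 10⁻⁴)(+6.3)+(7.1 × 10⁻⁴)(+1.37) = 3.4 × 10⁻⁴ → stable
The 74–119 m interval has Δρ < 0: lighter water underlies denser water.

74–119 m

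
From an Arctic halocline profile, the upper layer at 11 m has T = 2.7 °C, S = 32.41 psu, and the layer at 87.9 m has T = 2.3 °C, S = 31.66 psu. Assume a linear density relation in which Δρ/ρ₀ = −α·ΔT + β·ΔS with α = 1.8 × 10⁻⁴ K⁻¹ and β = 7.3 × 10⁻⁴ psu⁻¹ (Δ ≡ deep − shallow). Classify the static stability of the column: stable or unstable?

ΔT = 2.3 − 2.7 = -0.4 K and ΔS = 31.66 − 32.41 = -0.75 psu (deep − shallow).
−αΔT = 7.20 × 10⁻⁵; βΔS = -5.475 × 10⁻⁴; sum Δρ/ρ₀ = -4.755 × 10⁻⁴.
Δρ/ρ₀ < 0, so Δρ < 0: deeper water is lighter → statically unstable; the column would overturn.

unstable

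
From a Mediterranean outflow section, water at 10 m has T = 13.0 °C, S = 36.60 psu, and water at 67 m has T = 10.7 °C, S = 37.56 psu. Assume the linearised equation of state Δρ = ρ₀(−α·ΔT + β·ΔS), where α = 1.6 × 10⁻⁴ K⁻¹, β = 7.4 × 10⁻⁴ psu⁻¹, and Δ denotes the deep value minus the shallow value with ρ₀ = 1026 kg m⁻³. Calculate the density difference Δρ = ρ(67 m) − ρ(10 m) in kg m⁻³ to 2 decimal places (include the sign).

ΔT = -2.3 K, ΔS = +0.96 psu (deep − shallow).
Δρ/ρ₀ = −(1.6 × 10⁻⁴)(-2.3) + (7.4 × 10⁻⁴)(+0.96) = 1.0784 × 10⁻³.
Δρ = 1026 × (1.0784 × 10⁻³) = +1.11 kg m⁻³.
Positive Δρ: denser below, stable.

+1.11 kg m⁻³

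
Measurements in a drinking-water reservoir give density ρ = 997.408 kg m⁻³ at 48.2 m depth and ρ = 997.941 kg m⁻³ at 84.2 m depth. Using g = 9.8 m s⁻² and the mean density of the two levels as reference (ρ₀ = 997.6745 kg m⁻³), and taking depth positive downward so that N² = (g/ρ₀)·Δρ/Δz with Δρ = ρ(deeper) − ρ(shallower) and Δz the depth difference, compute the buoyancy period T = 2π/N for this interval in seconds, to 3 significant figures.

521 s

Δρ = 997.941 − 997.408 = 0.533 kg m⁻³ over Δz = 84.2 − 48.2 = 36 m.
N² = (9.8/997.6745) × (0.533/36) = 1.4543 × 10⁻⁴ s⁻².
N = √(1.4543 × 10⁻⁴) = 0.012059 rad s⁻¹, so T = 2π/N = 521.04 s ≈ 521 s.
Since Δρ > 0 the layer is stably stratified.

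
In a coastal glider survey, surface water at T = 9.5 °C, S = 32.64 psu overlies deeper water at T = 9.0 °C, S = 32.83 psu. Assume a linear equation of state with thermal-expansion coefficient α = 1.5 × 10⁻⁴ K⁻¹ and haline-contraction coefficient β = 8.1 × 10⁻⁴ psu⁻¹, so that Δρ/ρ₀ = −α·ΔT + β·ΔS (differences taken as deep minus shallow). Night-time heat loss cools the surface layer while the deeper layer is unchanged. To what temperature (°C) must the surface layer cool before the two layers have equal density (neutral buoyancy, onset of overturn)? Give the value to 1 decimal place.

Neutral buoyancy requires Δρ = 0, i.e. −α(T_deep − T_surf′) + β(S_deep − S_surf) = 0.
T_surf′ = T_deep − (β/α)·ΔS = 9.0 − (8.1 × 10⁻⁴/1.5 × 10⁻⁴)·(+0.19) = 7.974 °C.
Cooling required: 9.5 − (7.974) = 1.526 °C.

8.0 °C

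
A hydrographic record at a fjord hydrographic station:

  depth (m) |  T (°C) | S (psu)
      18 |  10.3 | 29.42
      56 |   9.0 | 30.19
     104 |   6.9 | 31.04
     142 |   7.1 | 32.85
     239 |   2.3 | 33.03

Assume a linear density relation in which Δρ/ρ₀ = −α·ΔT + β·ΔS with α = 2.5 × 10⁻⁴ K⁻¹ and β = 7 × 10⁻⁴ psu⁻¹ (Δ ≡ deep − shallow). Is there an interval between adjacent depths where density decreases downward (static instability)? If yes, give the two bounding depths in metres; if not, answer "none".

none

Evaluate Δρ/ρ₀ = −αΔT + βΔS across each adjacent pair:
  18–56 m: −αΔT+βΔS = −(2.5 × 10⁻⁴)(-1.3)+(7 × 10⁻⁴)(+0.77) = 8.6 × 10⁻⁴ → stable
  56–104 m: −αΔT+βΔS = −(2.5 × 10⁻⁴)(-2.1)+(7 × 10⁻⁴)(+0.85) = 1.1 × 10⁻³ → stable
  104–142 m: −αΔT+βΔS = −(2.5 × 10⁻⁴)(+0.2)+(7 × 10⁻⁴)(+1.81) = 1.2 × 10⁻³ → stable
  142–239 m: −αΔT+βΔS = −(2.5 × 10⁻⁴)(-4.8)+(7 × 10⁻⁴)(+0.18) = 1.3 × 10⁻³ → stable
Every interval has Δρ > 0: the column is stably stratified throughout.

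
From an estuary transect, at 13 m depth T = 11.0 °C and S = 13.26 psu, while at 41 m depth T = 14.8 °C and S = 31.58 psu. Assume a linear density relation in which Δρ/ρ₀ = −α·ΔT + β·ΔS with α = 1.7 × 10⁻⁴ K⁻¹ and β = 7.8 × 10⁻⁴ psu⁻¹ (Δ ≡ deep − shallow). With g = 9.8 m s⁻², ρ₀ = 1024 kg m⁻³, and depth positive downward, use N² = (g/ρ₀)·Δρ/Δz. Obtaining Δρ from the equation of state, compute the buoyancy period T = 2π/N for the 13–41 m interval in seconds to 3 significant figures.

ΔT = +3.8 K, ΔS = +18.32 psu (deep − shallow).
Δρ/ρ₀ = −αΔT + βΔS = -6.46 × 10⁻⁴ + 0.0142896 = 0.0136436, so Δρ ≈ 13.97 kg m⁻³.
N² = (g/ρ₀)·Δρ/Δz = g·(Δρ/ρ₀)/Δz = 9.8 × 0.0136436 / 28 = 4.7753 × 10⁻³ s⁻².
N = √(4.7753 × 10⁻³) = 0.069104 rad s⁻¹ → T = 2π/N = 90.924 s ≈ 90.9 s.

90.9 s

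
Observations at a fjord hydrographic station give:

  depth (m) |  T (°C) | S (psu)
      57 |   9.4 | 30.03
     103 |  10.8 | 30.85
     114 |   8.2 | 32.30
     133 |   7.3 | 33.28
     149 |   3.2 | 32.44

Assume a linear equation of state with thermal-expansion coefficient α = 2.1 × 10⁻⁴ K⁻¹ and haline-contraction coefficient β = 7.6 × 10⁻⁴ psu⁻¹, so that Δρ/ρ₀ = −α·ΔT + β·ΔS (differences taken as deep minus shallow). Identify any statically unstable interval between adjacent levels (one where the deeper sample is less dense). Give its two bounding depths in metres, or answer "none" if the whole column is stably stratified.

Evaluate Δρ/ρ₀ = −αΔT + βΔS across each adjacent pair:
  57–103 m: −αΔT+βΔS = −(2.1 × 10⁻⁴)(+1.4)+(7.6 × 10⁻⁴)(+0.82) = 3.3 × 10⁻⁴ → stable
  103–114 m: −αΔT+βΔS = −(2.1 × 10⁻⁴)(-2.6)+(7.6 × 10⁻⁴)(+1.45) = 1.6 × 10⁻³ → stable
  114–133 m: −αΔT+βΔS = −(2.1 × 10⁻⁴)(-0.9)+(7.6 × 10⁻⁴)(+0.98) = 9.3 × 10⁻⁴ → stable
  133–149 m: −αΔT+βΔS = −(2.1 × 10⁻⁴)(-4.1)+(7.6 × 10⁻⁴)(-0.84) = 2.2 × 10⁻⁴ → stable
Every interval has Δρ > 0: the column is stably stratified throughout.

none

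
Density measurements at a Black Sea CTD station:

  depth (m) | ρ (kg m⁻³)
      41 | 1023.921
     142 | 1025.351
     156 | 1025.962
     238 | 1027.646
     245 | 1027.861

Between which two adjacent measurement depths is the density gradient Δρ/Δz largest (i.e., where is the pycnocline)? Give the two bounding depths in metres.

142–156 m

Compute the density gradient over each adjacent pair:
  41–142 m: Δρ/Δz = 1.430/101 = 0.014 kg m⁻⁴
  142–156 m: Δρ/Δz = 0.611/14 = 0.044 kg m⁻⁴
  156–238 m: Δρ/Δz = 1.684/82 = 0.021 kg m⁻⁴
  238–245 m: Δρ/Δz = 0.215/7 = 0.031 kg m⁻⁴
The largest gradient is in the 142–156 m interval — the pycnocline.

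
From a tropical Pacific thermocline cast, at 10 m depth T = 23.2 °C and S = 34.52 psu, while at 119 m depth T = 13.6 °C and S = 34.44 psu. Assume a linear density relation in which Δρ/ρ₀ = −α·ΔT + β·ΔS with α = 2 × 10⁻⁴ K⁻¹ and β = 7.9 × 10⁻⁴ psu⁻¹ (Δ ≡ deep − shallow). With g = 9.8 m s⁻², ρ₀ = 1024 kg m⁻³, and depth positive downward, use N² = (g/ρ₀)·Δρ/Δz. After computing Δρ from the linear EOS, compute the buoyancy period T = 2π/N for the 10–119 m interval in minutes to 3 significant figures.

ΔT = -9.6 K, ΔS = -0.08 psu (deep − shallow).
Δρ/ρ₀ = −αΔT + βΔS = 1.92 × 10⁻³ − 6.32 × 10⁻⁵ = 1.8568 × 10⁻³, so Δρ ≈ 1.901 kg m⁻³.
N² = (g/ρ₀)·Δρ/Δz = g·(Δρ/ρ₀)/Δz = 9.8 × 1.8568 × 10⁻³ / 109 = 1.6694 × 10⁻⁴ s⁻².
N = √(1.6694 × 10⁻⁴) = 0.012921 rad s⁻¹ → T = 2π/N = 486.28 s = 8.1047 min ≈ 8.10 min.

8.10 min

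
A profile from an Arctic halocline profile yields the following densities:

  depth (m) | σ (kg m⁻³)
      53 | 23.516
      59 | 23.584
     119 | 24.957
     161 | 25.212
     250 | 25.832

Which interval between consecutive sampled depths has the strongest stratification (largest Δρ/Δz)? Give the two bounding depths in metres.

59–119 m

Compute the density gradient over each adjacent pair:
  53–59 m: Δρ/Δz = 0.068/6 = 0.011 kg m⁻⁴
  59–119 m: Δρ/Δz = 1.373/60 = 0.023 kg m⁻⁴
  119–161 m: Δρ/Δz = 0.255/42 = 6.1 × 10⁻³ kg m⁻⁴
  161–250 m: Δρ/Δz = 0.620/89 = 7.0 × 10⁻³ kg m⁻⁴
The largest gradient is in the 59–119 m interval — the pycnocline.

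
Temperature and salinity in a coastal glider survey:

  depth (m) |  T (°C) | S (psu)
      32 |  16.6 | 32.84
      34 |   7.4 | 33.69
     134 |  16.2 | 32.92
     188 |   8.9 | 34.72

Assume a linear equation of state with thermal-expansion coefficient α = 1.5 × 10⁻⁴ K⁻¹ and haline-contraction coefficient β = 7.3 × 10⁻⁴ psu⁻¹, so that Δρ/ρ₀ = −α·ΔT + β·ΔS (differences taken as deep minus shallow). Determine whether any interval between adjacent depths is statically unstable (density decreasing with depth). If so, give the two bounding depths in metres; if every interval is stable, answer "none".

34–134 m

Evaluate Δρ/ρ₀ = −αΔT + βΔS across each adjacent pair:
  32–34 m: −αΔT+βΔS = −(1.5 × 10⁻⁴)(-9.2)+(7.3 × 10⁻⁴)(+0.85) = 2.0 × 10⁻³ → stable
  34–134 m: −αΔT+βΔS = −(1.5 × 10⁻⁴)(+8.8)+(7.3 × 10⁻⁴)(-0.77) = -1.9 × 10⁻³ → UNSTABLE
  134–188 m: −αΔT+βΔS = −(1.5 × 10⁻⁴)(-7.3)+(7.3 × 10⁻⁴)(+1.80) = 2.4 × 10⁻³ → stable
The 34–134 m interval has Δρ < 0: lighter water underlies denser water.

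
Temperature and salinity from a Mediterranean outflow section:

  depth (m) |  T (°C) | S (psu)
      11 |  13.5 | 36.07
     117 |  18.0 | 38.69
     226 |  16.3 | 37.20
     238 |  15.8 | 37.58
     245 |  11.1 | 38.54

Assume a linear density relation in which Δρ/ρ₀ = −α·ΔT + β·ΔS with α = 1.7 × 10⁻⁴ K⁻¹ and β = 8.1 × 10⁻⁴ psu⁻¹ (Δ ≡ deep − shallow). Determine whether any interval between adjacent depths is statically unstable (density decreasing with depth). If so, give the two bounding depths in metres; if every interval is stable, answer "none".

117–226 m

Evaluate Δρ/ρ₀ = −αΔT + βΔS across each adjacent pair:
  11–117 m: −αΔT+βΔS = −(1.7 × 10⁻⁴)(+4.5)+(8.1 × 10⁻⁴)(+2.62) = 1.4 × 10⁻³ → stable
  117–226 m: −αΔT+βΔS = −(1.7 × 10⁻⁴)(-1.7)+(8.1 × 10⁻⁴)(-1.49) = -9.2 × 10⁻⁴ → UNSTABLE
  226–238 m: −αΔT+βΔS = −(1.7 × 10⁻⁴)(-0.5)+(8.1 × 10⁻⁴)(+0.38) = 3.9 × 10⁻⁴ → stable
  238–245 m: −αΔT+βΔS = −(1.7 × 10⁻⁴)(-4.7)+(8.1 × 10⁻⁴)(+0.96) = 1.6 × 10⁻³ → stable
The 117–226 m interval has Δρ < 0: lighter water underlies denser water.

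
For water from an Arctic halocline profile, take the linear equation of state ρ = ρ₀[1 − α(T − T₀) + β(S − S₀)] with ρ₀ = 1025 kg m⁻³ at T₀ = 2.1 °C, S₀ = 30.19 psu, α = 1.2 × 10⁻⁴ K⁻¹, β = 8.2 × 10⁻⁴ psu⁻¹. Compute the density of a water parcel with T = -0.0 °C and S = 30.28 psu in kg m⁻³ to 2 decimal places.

1025.33 kg m⁻³

T − T₀ = -2.1 K, S − S₀ = +0.09 psu.
Bracket = 1 − α·(-2.1) + β·(+0.09) = 1 + (3.258 × 10⁻⁴) = 1.0003258.
ρ = 1025 × 1.0003258 = 1025.33 kg m⁻³.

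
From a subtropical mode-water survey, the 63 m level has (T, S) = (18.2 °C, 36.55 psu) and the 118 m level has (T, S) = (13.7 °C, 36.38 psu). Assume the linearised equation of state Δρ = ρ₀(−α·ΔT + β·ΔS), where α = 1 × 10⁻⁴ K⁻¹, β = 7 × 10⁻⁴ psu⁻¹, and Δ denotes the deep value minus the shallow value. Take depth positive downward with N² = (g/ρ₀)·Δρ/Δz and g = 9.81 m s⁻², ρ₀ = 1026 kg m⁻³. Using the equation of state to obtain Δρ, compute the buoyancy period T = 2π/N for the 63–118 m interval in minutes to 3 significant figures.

13.6 min

ΔT = -4.5 K, ΔS = -0.17 psu (deep − shallow).
Δρ/ρ₀ = −αΔT + βΔS = 4.50 × 10⁻⁴ − 1.19 × 10⁻⁴ = 3.31 × 10⁻⁴, so Δρ ≈ 0.3396 kg m⁻³.
N² = (g/ρ₀)·Δρ/Δz = g·(Δρ/ρ₀)/Δz = 9.81 × 3.31 × 10⁻⁴ / 55 = 5.9038 × 10⁻⁵ s⁻².
N = √(5.9038 × 10⁻⁵) = 7.6836 × 10⁻³ rad s⁻¹ → T = 2π/N = 817.74 s = 13.629 min ≈ 13.6 min.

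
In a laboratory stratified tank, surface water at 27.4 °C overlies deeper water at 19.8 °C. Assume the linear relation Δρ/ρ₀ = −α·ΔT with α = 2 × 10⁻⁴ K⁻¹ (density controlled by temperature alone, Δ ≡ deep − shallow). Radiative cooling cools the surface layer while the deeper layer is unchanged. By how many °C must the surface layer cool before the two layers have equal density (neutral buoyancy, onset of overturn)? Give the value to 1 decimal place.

7.6 °C

With temperature the only control, equal density requires T_surf′ = T_deep.
T_surf′ = 19.8 °C.
Cooling required: 27.4 − 19.8 = 7.6 °C.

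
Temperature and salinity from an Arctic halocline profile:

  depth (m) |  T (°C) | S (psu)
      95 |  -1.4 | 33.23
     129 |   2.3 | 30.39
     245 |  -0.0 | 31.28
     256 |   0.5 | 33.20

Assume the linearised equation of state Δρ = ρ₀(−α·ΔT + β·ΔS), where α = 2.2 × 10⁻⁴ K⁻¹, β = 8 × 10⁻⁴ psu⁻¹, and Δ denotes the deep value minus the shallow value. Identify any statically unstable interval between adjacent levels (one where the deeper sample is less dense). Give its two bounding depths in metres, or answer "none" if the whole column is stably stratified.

95–129 m

Evaluate Δρ/ρ₀ = −αΔT + βΔS across each adjacent pair:
  95–129 m: −αΔT+βΔS = −(2.2 × 10⁻⁴)(+3.7)+(8 × 10⁻⁴)(-2.84) = -3.1 × 10⁻³ → UNSTABLE
  129–245 m: −αΔT+βΔS = −(2.2 × 10⁻⁴)(-2.3)+(8 × 10⁻⁴)(+0.89) = 1.2 × 10⁻³ → stable
  245–256 m: −αΔT+βΔS = −(2.2 × 10⁻⁴)(+0.5)+(8 × 10⁻⁴)(+1.92) = 1.4 × 10⁻³ → stable
The 95–129 m interval has Δρ < 0: lighter water underlies denser water.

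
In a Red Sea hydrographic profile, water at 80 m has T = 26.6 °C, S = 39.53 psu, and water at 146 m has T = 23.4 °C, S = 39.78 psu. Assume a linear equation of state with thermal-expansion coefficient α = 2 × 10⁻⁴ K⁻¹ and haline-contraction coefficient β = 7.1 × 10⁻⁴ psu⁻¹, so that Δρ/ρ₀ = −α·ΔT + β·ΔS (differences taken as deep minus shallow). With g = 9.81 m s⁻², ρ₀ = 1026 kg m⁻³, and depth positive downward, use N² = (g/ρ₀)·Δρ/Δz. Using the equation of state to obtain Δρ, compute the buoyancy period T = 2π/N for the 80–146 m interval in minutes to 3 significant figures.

ΔT = -3.2 K, ΔS = +0.25 psu (deep − shallow).
Δρ/ρ₀ = −αΔT + βΔS = 6.40 × 10⁻⁴ + 1.775 × 10⁻⁴ = 8.175 × 10⁻⁴, so Δρ ≈ 0.8388 kg m⁻³.
N² = (g/ρ₀)·Δρ/Δz = g·(Δρ/ρ₀)/Δz = 9.81 × 8.175 × 10⁻⁴ / 66 = 1.2151 × 10⁻⁴ s⁻².
N = √(1.2151 × 10⁻⁴) = 0.011023 rad s⁻¹ → T = 2π/N = 570.01 s = 9.5002 min ≈ 9.50 min.

9.50 min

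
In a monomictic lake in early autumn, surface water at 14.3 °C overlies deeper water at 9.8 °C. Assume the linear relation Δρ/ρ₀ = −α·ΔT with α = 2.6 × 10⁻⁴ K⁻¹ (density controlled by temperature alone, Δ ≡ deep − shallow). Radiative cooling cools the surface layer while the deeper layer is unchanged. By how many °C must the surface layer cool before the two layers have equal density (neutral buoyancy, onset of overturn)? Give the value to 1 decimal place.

With temperature the only control, equal density requires T_surf′ = T_deep.
T_surf′ = 9.8 °C.
Cooling required: 14.3 − 9.8 = 4.5 °C.

4.5 °C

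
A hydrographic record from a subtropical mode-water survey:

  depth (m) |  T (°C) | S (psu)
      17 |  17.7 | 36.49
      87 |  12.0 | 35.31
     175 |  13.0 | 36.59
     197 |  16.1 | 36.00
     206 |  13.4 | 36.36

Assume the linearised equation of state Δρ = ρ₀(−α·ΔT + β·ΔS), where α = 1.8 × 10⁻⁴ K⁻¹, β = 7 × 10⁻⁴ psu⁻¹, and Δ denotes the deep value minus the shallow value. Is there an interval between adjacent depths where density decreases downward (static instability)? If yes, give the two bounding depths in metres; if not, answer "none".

175–197 m

Evaluate Δρ/ρ₀ = −αΔT + βΔS across each adjacent pair:
  17–87 m: −αΔT+βΔS = −(1.8 × 10⁻⁴)(-5.7)+(7 × 10⁻⁴)(-1.18) = 2.0 × 10⁻⁴ → stable
  87–175 m: −αΔT+βΔS = −(1.8 × 10⁻⁴)(+1.0)+(7 × 10⁻⁴)(+1.28) = 7.2 × 10⁻⁴ → stable
  175–197 m: −αΔT+βΔS = −(1.8 × 10⁻⁴)(+3.1)+(7 × 10⁻⁴)(-0.59) = -9.7 × 10⁻⁴ → UNSTABLE
  197–206 m: −αΔT+βΔS = −(1.8 × 10⁻⁴)(-2.7)+(7 × 10⁻⁴)(+0.36) = 7.4 × 10⁻⁴ → stable
The 175–197 m interval has Δρ < 0: lighter water underlies denser water.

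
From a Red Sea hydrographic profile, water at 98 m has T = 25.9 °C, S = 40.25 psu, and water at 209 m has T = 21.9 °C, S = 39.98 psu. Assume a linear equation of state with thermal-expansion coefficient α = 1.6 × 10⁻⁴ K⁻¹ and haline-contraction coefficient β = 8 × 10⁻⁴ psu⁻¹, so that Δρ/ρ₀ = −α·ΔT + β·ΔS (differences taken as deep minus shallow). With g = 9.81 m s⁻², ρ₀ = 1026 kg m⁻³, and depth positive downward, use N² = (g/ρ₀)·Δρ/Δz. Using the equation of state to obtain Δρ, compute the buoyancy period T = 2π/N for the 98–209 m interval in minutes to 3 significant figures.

17.1 min

ΔT = -4.0 K, ΔS = -0.27 psu (deep − shallow).
Δρ/ρ₀ = −αΔT + βΔS = 6.40 × 10⁻⁴ − 2.16 × 10⁻⁴ = 4.24 × 10⁻⁴, so Δρ ≈ 0.4350 kg m⁻³.
N² = (g/ρ₀)·Δρ/Δz = g·(Δρ/ρ₀)/Δz = 9.81 × 4.24 × 10⁻⁴ / 111 = 3.7472 × 10⁻⁵ s⁻².
N = √(3.7472 × 10⁻⁵) = 6.1214 × 10⁻³ rad s⁻¹ → T = 2π/N = 1.0264 × 10³ s = 17.107 min ≈ 17.1 min.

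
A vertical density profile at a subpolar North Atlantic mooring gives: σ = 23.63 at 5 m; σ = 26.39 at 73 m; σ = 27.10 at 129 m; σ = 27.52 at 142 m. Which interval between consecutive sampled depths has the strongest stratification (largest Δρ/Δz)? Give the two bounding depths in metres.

5–73 m

Compute the density gradient over each adjacent pair:
  5–73 m: Δρ/Δz = 2.76/68 = 0.041 kg m⁻⁴
  73–129 m: Δρ/Δz = 0.71/56 = 0.013 kg m⁻⁴
  129–142 m: Δρ/Δz = 0.42/13 = 0.032 kg m⁻⁴
The largest gradient is in the 5–73 m interval — the pycnocline.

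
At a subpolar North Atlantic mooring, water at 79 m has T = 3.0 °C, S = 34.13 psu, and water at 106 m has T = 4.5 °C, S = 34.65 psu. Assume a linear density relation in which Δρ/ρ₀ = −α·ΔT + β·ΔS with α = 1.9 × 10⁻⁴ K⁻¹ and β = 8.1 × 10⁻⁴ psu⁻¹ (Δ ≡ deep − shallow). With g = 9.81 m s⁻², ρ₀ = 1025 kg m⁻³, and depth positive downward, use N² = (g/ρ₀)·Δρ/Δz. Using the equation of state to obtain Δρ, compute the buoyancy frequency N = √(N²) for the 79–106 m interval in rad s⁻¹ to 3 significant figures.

7.03 × 10⁻³ rad s⁻¹

ΔT = +1.5 K, ΔS = +0.52 psu (deep − shallow).
Δρ/ρ₀ = −αΔT + βΔS = -2.85 × 10⁻⁴ + 4.212 × 10⁻⁴ = 1.362 × 10⁻⁴, so Δρ ≈ 0.1396 kg m⁻³.
N² = (g/ρ₀)·Δρ/Δz = g·(Δρ/ρ₀)/Δz = 9.81 × 1.362 × 10⁻⁴ / 27 = 4.9486 × 10⁻⁵ s⁻².
N = √(4.9486 × 10⁻⁵) = 7.0346 × 10⁻³ rad s⁻¹ ≈ 7.03 × 10⁻³ rad s⁻¹.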